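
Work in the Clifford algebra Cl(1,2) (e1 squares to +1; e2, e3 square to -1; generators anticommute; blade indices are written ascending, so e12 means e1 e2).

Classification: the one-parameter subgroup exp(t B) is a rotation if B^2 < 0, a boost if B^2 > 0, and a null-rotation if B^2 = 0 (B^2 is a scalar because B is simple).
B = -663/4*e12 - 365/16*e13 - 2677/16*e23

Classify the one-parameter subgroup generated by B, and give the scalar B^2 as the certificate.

B^2 term by term: the squares give (-663/4)^2*(e12)^2 + (-365/16)^2*(e13)^2 + (-2677/16)^2*(e23)^2 = 439569/16*(+1) + 133225/256*(+1) + 7166329/256*(-1) = 0 (each basis 2-blade squares to minus the product of its generators' squares); cross terms between blades sharing an index anticommute and cancel. So B^2 = 0.
Answer: null-rotation, certificate B^2 = 0. The scalar 0 is the complete invariant here: its sign names the subgroup type.


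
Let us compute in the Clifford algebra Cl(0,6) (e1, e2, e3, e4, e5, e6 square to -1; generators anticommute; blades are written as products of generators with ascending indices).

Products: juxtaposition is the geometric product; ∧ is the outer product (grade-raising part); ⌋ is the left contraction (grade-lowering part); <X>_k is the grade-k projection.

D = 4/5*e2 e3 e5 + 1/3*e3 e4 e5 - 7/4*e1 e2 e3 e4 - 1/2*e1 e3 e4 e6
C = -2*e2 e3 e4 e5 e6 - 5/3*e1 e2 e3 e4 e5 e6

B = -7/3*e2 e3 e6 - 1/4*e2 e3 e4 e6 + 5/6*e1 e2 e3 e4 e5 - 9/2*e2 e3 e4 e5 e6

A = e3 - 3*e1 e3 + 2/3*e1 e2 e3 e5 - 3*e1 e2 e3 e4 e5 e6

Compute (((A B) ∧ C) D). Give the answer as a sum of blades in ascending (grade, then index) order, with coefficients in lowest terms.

step 1: -27/2*e1 - 5/9*e4 - 5/2*e6 - 3/4*e1 e5 - 7/3*e2 e6 + 7*e1 e2 e6 + 7*e1 e4 e5 + 3*e1 e4 e6 + 14/9*e1 e5 e6 - 5/2*e2 e4 e5 - 1/4*e2 e4 e6 - 5/6*e1 e2 e4 e5 + 3/4*e1 e2 e4 e6 - 1/6*e1 e4 e5 e6 - 9/2*e2 e4 e5 e6 + 27/2*e1 e2 e4 e5 e6
step 2: 27*e1 e2 e3 e4 e5 e6
step 3: -27/2*e2 e5 - 189/4*e5 e6 - 9*e1 e2 e6 - 108/5*e1 e4 e6
Answer: -27/2*e2 e5 - 189/4*e5 e6 - 9*e1 e2 e6 - 108/5*e1 e4 e6


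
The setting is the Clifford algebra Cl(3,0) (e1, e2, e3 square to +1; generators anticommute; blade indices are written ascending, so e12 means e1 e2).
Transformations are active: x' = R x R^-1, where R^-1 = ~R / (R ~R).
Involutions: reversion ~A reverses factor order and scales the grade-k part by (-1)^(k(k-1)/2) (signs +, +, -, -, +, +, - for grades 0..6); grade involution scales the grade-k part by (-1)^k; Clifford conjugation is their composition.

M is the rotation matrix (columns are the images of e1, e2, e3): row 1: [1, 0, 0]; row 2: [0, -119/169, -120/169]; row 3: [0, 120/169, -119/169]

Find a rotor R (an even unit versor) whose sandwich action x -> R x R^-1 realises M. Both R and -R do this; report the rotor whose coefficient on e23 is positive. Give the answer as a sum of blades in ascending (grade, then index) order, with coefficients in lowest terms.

Method: write R = a + b12*e12 + b13*e13 + b23*e23 with a^2 + b12^2 + b13^2 + b23^2 = 1 (so R^-1 = ~R). Expanding the columns R e_j ~R gives tr M = 4a^2 - 1 and, from the antisymmetric part, M21 - M12 = -4a*b12, M13 - M31 = 4a*b13, M32 - M23 = -4a*b23.
Here tr M = -69/169, so a^2 = (1 + tr M)/4 = 25/169 and a = ±5/13. Taking a = 5/13: M21 - M12 = 0, M13 - M31 = 0, M32 - M23 = 240/169, giving b12 = 0, b13 = 0, b23 = -12/13, i.e. R = 5/13 - 12/13*e23.
Its e23 coefficient is negative, so report the other preimage -R.
Answer: -5/13 + 12/13*e23. Key observation: the double cover Spin(3) -> SO(3) sends R and -R to the same matrix (trace -69/169 here), so the stated sign of the e23 coefficient is what selects one sheet.


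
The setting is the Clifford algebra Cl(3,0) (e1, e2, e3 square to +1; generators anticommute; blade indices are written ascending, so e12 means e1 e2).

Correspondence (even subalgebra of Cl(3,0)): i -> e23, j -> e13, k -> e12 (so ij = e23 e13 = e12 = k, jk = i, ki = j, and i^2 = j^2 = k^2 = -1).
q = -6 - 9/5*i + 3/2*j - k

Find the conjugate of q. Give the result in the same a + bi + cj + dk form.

In blades: q = -6 - e12 + 3/2*e13 - 9/5*e23.
Quaternion conjugation is reversion on the even subalgebra: the scalar is fixed and every grade-2 blade flips sign, giving -6 + e12 - 3/2*e13 + 9/5*e23; translating back:
Answer: -6 + 9/5*i - 3/2*j + k


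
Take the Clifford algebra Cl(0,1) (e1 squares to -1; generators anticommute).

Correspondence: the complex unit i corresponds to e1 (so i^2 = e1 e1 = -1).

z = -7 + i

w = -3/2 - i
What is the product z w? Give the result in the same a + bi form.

In blades: z = -7 + e1, w = -3/2 - e1.
Distribute z over w term by term (generator squares from the signature, products reordered to ascending indices): (-7)*w = 21/2 + 7*e1; (e1)*w = 1 - 3/2*e1.
Sum: 23/2 + 11/2*e1; translating back through the correspondence:
Answer: 23/2 + 11/2*i


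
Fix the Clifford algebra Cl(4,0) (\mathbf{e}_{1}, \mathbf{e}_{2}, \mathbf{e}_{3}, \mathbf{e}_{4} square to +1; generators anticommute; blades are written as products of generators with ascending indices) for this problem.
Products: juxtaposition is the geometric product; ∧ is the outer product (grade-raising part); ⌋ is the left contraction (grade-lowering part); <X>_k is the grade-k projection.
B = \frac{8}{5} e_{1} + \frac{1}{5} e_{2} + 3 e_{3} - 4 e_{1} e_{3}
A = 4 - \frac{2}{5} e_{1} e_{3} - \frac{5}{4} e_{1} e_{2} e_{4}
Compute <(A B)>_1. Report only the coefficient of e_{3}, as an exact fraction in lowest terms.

step 1: -\frac{8}{5} + \frac{26}{5} e_{1} + \frac{4}{5} e_{2} + \frac{316}{25} e_{3} - 16 e_{1} e_{3} + \frac{1}{4} e_{1} e_{4} - 2 e_{2} e_{4} + \frac{2}{25} e_{1} e_{2} e_{3} - 5 e_{2} e_{3} e_{4} + \frac{15}{4} e_{1} e_{2} e_{3} e_{4}
step 2: \frac{26}{5} e_{1} + \frac{4}{5} e_{2} + \frac{316}{25} e_{3}
Answer: \frac{316}{25}


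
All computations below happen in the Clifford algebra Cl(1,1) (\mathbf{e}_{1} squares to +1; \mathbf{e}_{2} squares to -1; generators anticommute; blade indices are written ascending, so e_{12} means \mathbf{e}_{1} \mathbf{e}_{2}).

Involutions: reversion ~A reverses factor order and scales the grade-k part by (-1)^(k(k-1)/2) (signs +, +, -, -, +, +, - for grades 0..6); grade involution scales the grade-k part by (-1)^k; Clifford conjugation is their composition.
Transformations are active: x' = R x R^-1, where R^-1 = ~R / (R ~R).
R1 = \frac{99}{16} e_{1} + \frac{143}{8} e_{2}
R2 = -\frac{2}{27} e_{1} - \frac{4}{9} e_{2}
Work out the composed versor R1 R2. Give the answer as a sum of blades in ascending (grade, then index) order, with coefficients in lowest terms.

Distribute over the terms of R1 (each basis-blade product reordered to ascending indices, repeated generators contracted through their squares):
(\frac{99}{16} e_{1}) R2 = -\frac{11}{24} - \frac{11}{4} e_{12}
(\frac{143}{8} e_{2}) R2 = \frac{143}{18} + \frac{143}{108} e_{12}
Summing the partial products and collecting blades:
Answer: \frac{539}{72} - \frac{77}{54} e_{12}


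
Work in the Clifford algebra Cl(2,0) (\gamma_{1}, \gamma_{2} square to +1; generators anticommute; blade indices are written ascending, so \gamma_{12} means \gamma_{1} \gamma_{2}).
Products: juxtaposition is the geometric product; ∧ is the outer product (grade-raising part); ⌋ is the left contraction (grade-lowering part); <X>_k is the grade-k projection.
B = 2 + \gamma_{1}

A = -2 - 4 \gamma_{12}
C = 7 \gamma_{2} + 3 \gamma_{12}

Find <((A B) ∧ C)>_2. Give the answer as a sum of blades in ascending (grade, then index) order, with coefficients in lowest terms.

step 1: -4 - 2 \gamma_{1} + 4 \gamma_{2} - 8 \gamma_{12}
step 2: -28 \gamma_{2} - 26 \gamma_{12}
step 3: -26 \gamma_{12}
Answer: -26 \gamma_{12}


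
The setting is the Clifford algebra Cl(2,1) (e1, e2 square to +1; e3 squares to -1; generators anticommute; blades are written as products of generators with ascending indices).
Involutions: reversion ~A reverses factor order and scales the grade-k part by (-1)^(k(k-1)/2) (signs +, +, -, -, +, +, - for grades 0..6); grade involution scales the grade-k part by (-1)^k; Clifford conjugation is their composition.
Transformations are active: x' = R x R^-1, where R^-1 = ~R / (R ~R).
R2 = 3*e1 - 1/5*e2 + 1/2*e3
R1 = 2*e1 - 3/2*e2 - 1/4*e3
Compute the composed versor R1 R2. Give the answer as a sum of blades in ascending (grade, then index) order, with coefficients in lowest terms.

Distribute over the terms of R1 (each basis-blade product reordered to ascending indices, repeated generators contracted through their squares):
(2*e1) R2 = 6 - 2/5*e1 e2 + e1 e3
(-3/2*e2) R2 = 3/10 + 9/2*e1 e2 - 3/4*e2 e3
(-1/4*e3) R2 = 1/8 + 3/4*e1 e3 - 1/20*e2 e3
Summing the partial products and collecting blades:
Answer: 257/40 + 41/10*e1 e2 + 7/4*e1 e3 - 4/5*e2 e3


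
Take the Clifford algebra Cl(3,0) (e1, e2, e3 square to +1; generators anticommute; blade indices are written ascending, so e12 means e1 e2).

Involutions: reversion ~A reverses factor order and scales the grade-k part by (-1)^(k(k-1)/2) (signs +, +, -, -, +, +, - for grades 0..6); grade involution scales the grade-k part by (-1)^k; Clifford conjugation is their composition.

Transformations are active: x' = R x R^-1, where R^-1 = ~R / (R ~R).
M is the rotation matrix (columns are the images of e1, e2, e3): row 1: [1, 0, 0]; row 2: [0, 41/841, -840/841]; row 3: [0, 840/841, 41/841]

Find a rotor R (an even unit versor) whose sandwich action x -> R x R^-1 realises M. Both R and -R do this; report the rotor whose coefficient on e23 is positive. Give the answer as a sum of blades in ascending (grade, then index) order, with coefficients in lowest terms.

Method: write R = a + b12*e12 + b13*e13 + b23*e23 with a^2 + b12^2 + b13^2 + b23^2 = 1 (so R^-1 = ~R). Expanding the columns R e_j ~R gives tr M = 4a^2 - 1 and, from the antisymmetric part, M21 - M12 = -4a*b12, M13 - M31 = 4a*b13, M32 - M23 = -4a*b23.
Here tr M = 923/841, so a^2 = (1 + tr M)/4 = 441/841 and a = ±21/29. Taking a = 21/29: M21 - M12 = 0, M13 - M31 = 0, M32 - M23 = 1680/841, giving b12 = 0, b13 = 0, b23 = -20/29, i.e. R = 21/29 - 20/29*e23.
Its e23 coefficient is negative, so report the other preimage -R.
Answer: -21/29 + 20/29*e23. Note: both R and -R realise this M (trace 923/841); the covering map identifies them, and the e23-coefficient sign is the tie-breaker.


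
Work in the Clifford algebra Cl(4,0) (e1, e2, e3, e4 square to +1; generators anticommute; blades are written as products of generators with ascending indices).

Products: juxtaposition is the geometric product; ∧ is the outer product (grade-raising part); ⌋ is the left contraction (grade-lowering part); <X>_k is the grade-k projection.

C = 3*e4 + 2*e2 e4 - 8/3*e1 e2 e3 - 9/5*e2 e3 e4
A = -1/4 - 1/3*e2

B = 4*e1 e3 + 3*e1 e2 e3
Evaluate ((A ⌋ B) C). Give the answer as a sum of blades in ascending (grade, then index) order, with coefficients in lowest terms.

step 1: -3/4*e1 e2 e3
step 2: -2 - 27/20*e1 e4 + 3/2*e1 e3 e4 - 9/4*e1 e2 e3 e4
Answer: -2 - 27/20*e1 e4 + 3/2*e1 e3 e4 - 9/4*e1 e2 e3 e4


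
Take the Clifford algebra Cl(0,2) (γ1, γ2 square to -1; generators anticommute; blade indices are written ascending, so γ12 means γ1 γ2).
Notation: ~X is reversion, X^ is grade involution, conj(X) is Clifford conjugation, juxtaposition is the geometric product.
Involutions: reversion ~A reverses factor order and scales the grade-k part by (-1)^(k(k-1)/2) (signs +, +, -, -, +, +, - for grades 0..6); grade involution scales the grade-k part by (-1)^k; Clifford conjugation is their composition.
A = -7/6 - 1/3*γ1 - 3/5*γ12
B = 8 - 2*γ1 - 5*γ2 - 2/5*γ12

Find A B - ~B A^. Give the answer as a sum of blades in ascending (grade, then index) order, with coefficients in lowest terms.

first term: -256/25 - 10/3*γ1 + 69/10*γ2 - 8/3*γ12
second term: -632/75 + 8*γ1 + 143/30*γ2 - 18/5*γ12
Answer: -136/75 - 34/3*γ1 + 32/15*γ2 + 14/15*γ12


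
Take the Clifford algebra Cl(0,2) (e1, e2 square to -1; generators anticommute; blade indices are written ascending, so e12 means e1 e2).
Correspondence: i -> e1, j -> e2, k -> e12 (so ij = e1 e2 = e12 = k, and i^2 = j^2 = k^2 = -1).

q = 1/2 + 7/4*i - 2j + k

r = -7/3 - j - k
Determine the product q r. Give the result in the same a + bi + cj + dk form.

In blades: q = 1/2 + 7/4*e1 - 2*e2 + e12, r = -7/3 - e2 - e12.
Distribute q over r term by term (generator squares from the signature, products reordered to ascending indices): (1/2)*r = -7/6 - 1/2*e2 - 1/2*e12; (7/4*e1)*r = -49/12*e1 + 7/4*e2 - 7/4*e12; (-2*e2)*r = -2 + 2*e1 + 14/3*e2; (e12)*r = 1 + e1 - 7/3*e12.
Sum: -13/6 - 13/12*e1 + 71/12*e2 - 55/12*e12; translating back through the correspondence:
Answer: -13/6 - 13/12*i + 71/12*j - 55/12*k


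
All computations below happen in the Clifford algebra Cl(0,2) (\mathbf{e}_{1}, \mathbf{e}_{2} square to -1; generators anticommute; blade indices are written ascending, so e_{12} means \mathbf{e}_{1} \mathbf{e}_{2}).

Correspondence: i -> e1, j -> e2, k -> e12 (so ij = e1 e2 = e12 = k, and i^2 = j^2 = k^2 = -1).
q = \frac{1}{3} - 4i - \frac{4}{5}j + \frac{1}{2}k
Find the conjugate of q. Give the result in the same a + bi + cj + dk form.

In blades: q = \frac{1}{3} - 4 e_{1} - \frac{4}{5} e_{2} + \frac{1}{2} e_{12}.
Conjugation here is Clifford conjugation: the scalar is fixed and the grade-1 and grade-2 blades all flip sign, giving \frac{1}{3} + 4 e_{1} + \frac{4}{5} e_{2} - \frac{1}{2} e_{12}; translating back:
Answer: \frac{1}{3} + 4i + \frac{4}{5}j - \frac{1}{2}k


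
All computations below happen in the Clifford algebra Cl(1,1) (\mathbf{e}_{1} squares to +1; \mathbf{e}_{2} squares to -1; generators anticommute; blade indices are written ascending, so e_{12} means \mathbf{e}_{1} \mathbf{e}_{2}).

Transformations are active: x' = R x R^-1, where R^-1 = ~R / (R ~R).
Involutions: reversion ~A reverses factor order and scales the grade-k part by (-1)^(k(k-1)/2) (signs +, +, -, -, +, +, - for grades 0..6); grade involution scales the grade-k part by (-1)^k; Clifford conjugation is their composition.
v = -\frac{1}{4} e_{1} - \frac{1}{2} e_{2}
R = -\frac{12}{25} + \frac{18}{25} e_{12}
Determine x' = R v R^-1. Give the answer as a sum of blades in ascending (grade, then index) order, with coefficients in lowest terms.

~R = -\frac{12}{25} - \frac{18}{25} e_{12}, and R ~R = -\frac{36}{125}, so R^-1 = ~R / (-\frac{36}{125}).
R v = \frac{12}{25} e_{1} + \frac{21}{50} e_{2}
Answer: \frac{37}{20} e_{1} + \frac{19}{10} e_{2}


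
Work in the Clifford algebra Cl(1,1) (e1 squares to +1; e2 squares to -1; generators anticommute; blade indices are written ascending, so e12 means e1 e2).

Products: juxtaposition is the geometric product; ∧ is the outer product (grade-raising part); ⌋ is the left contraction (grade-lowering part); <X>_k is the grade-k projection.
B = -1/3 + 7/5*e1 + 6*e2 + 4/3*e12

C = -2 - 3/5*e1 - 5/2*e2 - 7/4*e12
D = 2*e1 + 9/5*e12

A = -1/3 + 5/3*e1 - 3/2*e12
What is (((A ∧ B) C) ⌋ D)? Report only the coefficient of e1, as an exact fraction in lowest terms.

step 1: 1/9 - 46/45*e1 - 2*e2 + 181/18*e12
step 2: -39971/1800 + 1837/60*e1 + 1039/90*e2 - 379/20*e12
step 3: 8137/300 - 21269/900*e1 + 5511/100*e2 - 39971/1000*e12
Answer: -21269/900


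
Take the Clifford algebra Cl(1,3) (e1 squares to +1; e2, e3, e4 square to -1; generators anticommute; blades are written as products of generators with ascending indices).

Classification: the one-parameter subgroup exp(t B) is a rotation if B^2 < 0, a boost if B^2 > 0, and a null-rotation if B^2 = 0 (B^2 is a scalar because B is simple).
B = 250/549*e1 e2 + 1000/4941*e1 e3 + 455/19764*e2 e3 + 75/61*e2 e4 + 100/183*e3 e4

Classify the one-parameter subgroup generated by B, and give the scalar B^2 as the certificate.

B^2 term by term: the squares give (250/549)^2*(e1 e2)^2 + (1000/4941)^2*(e1 e3)^2 + (455/19764)^2*(e2 e3)^2 + (75/61)^2*(e2 e4)^2 + (100/183)^2*(e3 e4)^2 = 62500/301401*(+1) + 1000000/24413481*(+1) + 207025/390615696*(-1) + 5625/3721*(-1) + 10000/33489*(-1) = -25/16 (each basis 2-blade squares to minus the product of its generators' squares); cross terms between blades sharing an index anticommute and cancel; the commuting (index-disjoint) pairs give grade-4 terms 2*c*c'*(blade product), which cancel blade by blade — e1 e2 e3 e4: 50000/100467 - 50000/100467 = 0 — confirming B is simple. So B^2 = -25/16.
Answer: rotation, certificate B^2 = -25/16. No conjugation can change B^2 = -25/16; the sign gives the class.


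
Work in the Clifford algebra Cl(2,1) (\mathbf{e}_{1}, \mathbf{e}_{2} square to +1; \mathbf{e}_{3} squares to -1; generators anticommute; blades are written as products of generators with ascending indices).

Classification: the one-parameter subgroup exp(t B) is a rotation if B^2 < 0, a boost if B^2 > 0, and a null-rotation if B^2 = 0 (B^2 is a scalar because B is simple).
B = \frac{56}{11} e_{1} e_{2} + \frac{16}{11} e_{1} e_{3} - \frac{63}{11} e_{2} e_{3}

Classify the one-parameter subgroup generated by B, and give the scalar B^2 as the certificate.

B^2 term by term: the squares give (\frac{56}{11})^2*(e_{1} e_{2})^2 + (\frac{16}{11})^2*(e_{1} e_{3})^2 + (-\frac{63}{11})^2*(e_{2} e_{3})^2 = \frac{3136}{121}*(-1) + \frac{256}{121}*(+1) + \frac{3969}{121}*(+1) = 9 (each basis 2-blade squares to minus the product of its generators' squares); cross terms between blades sharing an index anticommute and cancel. So B^2 = 9.
Answer: boost, certificate B^2 = 9. The class reads off the invariant scalar 9 directly.


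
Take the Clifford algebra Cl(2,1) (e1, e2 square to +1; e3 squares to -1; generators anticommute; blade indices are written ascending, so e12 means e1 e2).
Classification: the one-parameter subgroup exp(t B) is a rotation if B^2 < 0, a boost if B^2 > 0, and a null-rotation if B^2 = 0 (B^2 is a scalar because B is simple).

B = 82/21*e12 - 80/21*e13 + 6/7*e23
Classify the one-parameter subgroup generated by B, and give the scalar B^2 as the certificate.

B^2 term by term: the squares give (82/21)^2*(e12)^2 + (-80/21)^2*(e13)^2 + (6/7)^2*(e23)^2 = 6724/441*(-1) + 6400/441*(+1) + 36/49*(+1) = 0 (each basis 2-blade squares to minus the product of its generators' squares); cross terms between blades sharing an index anticommute and cancel. So B^2 = 0.
Answer: null-rotation, certificate B^2 = 0. Because 0 is invariant under every versor sandwich, the classification follows from its sign alone.


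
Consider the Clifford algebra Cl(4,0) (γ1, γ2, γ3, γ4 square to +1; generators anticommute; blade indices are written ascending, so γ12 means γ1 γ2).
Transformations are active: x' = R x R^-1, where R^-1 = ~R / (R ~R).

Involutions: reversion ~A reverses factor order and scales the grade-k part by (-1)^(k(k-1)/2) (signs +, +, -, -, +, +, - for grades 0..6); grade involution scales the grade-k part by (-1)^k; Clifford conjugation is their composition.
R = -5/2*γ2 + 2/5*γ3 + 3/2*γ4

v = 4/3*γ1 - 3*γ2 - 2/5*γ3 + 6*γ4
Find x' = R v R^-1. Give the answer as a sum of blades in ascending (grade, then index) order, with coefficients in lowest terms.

~R = -5/2*γ2 + 2/5*γ3 + 3/2*γ4, and R ~R = 433/50, so R^-1 = ~R / (433/50).
R v = 817/50 + 10/3*γ12 - 8/15*γ13 - 2*γ14 + 11/5*γ23 - 21/2*γ24 + 3*γ34
Answer: -4/3*γ1 - 2786/433*γ2 + 4134/2165*γ3 - 147/433*γ4


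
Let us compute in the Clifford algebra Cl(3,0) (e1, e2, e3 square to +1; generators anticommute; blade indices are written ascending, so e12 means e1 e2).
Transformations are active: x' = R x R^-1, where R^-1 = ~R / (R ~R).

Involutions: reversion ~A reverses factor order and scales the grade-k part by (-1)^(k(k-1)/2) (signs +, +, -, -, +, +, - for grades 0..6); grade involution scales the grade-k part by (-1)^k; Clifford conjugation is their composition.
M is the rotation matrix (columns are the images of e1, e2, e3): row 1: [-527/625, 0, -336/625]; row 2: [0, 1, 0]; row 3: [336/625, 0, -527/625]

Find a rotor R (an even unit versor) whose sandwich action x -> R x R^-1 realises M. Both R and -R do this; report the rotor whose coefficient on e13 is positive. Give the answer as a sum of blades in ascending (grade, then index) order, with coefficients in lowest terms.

Method: write R = a + b12*e12 + b13*e13 + b23*e23 with a^2 + b12^2 + b13^2 + b23^2 = 1 (so R^-1 = ~R). Expanding the columns R e_j ~R gives tr M = 4a^2 - 1 and, from the antisymmetric part, M21 - M12 = -4a*b12, M13 - M31 = 4a*b13, M32 - M23 = -4a*b23.
Here tr M = -429/625, so a^2 = (1 + tr M)/4 = 49/625 and a = ±7/25. Taking a = 7/25: M21 - M12 = 0, M13 - M31 = -672/625, M32 - M23 = 0, giving b12 = 0, b13 = -24/25, b23 = 0, i.e. R = 7/25 - 24/25*e13.
Its e13 coefficient is negative, so report the other preimage -R.
Answer: -7/25 + 24/25*e13. Uniqueness: Spin(3) -> SO(3) maps R and -R to the same rotation of trace -429/625; fixing the sign of the e13 coefficient removes the ambiguity.


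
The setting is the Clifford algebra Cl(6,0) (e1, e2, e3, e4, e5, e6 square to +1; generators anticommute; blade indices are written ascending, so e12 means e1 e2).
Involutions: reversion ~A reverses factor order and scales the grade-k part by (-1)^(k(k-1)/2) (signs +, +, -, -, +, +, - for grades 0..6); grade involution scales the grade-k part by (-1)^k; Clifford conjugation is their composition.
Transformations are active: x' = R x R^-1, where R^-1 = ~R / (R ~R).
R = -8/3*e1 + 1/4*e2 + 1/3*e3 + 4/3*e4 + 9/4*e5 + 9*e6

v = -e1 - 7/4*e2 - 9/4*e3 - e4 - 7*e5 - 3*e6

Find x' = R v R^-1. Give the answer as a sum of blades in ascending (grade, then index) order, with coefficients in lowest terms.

~R = -8/3*e1 + 1/4*e2 + 1/3*e3 + 4/3*e4 + 9/4*e5 + 9*e6, and R ~R = 761/8, so R^-1 = ~R / (761/8).
R v = -2045/48 + 59/12*e12 + 19/3*e13 + 4*e14 + 251/12*e15 + 17*e16 + 1/48*e23 + 25/12*e24 + 35/16*e25 + 15*e26 + 8/3*e34 + 131/48*e35 + 77/4*e36 - 85/12*e45 + 5*e46 + 225/4*e56
Answer: 23209/6849*e1 + 3484/2283*e2 + 53461/27396*e3 - 1331/6849*e4 + 15173/3044*e5 - 3852/761*e6


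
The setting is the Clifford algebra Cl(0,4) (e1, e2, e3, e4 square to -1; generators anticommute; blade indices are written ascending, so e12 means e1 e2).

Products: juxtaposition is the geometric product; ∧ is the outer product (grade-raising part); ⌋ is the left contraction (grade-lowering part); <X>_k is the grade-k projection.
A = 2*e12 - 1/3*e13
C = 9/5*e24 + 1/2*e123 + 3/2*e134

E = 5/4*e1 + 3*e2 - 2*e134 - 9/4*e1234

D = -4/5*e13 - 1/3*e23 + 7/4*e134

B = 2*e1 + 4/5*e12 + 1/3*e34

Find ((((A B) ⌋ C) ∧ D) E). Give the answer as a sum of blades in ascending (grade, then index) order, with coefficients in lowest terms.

step 1: -8/5 + 4*e2 - 2/3*e3 + 1/9*e14 + 4/15*e23 + 2/3*e1234
step 2: -2/15*e1 + 1/6*e3 - 36/5*e4 + 1/3*e12 + 2*e13 - e14 - 72/25*e24 - 4/5*e123 - 12/5*e134
step 3: 2/45*e123 + 144/25*e134 + 12/5*e234 - 739/375*e1234
step 4: -3543/500 + 27/5*e1 - 6338/375*e2 - 1/10*e4 - 24/5*e12 + 2/15*e13 - 1/18*e23 - 4/45*e24 - 72/5*e34 + 739/125*e134 - 739/300*e234 + 357/25*e1234
Answer: -3543/500 + 27/5*e1 - 6338/375*e2 - 1/10*e4 - 24/5*e12 + 2/15*e13 - 1/18*e23 - 4/45*e24 - 72/5*e34 + 739/125*e134 - 739/300*e234 + 357/25*e1234


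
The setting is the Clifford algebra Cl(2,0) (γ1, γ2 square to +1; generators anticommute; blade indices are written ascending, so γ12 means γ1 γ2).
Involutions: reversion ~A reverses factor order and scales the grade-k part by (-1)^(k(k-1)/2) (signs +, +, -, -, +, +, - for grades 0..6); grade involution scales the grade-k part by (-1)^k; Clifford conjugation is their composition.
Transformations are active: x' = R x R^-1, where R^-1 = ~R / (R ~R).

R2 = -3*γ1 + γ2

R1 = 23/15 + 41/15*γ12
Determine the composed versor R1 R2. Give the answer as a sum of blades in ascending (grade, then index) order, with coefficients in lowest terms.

Distribute over the terms of R1 (each basis-blade product reordered to ascending indices, repeated generators contracted through their squares):
(23/15) R2 = -23/5*γ1 + 23/15*γ2
(41/15*γ12) R2 = 41/15*γ1 + 41/5*γ2
Summing the partial products and collecting blades:
Answer: -28/15*γ1 + 146/15*γ2


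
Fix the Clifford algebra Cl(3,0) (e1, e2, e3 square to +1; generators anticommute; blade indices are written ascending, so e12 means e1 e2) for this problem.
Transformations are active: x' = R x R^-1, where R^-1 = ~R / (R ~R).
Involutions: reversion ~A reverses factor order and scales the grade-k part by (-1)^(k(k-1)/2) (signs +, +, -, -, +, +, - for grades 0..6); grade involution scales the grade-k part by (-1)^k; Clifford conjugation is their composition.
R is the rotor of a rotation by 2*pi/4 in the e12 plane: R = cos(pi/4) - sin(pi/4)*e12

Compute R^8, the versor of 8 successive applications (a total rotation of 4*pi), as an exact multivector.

Because a rotor carries half the rotation angle, composing 8 copies of this e12-plane rotor multiplies the phase: 8*(pi/4) = 2*pi, hence R^8 = cos(2*pi) - sin(2*pi)*e12.
cos(2*pi) = 1 and sin(2*pi) = 0, so R^8 = 1. The total rotation 4*pi is 2 full turns, so every vector returns to itself, yet the rotor is +1, back on the identity sheet (an even number of 2*pi turns).
Answer: 1


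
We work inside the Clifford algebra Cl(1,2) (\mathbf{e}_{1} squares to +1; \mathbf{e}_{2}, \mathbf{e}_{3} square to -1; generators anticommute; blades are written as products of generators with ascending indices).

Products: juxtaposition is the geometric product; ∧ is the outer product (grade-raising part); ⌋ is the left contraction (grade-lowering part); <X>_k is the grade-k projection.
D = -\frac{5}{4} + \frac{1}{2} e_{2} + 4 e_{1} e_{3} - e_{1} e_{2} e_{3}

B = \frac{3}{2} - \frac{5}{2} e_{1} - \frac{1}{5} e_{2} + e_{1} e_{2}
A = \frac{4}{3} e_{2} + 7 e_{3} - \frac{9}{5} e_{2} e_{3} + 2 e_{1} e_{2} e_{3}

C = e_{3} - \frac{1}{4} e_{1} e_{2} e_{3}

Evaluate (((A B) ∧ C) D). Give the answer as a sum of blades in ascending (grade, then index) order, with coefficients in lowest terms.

step 1: \frac{4}{15} + \frac{4}{3} e_{1} + 2 e_{2} + \frac{643}{50} e_{3} + \frac{10}{3} e_{1} e_{2} + \frac{153}{10} e_{1} e_{3} - \frac{63}{10} e_{2} e_{3} + \frac{29}{2} e_{1} e_{2} e_{3}
step 2: \frac{4}{15} e_{3} + \frac{4}{3} e_{1} e_{3} + 2 e_{2} e_{3} + \frac{49}{15} e_{1} e_{2} e_{3}
step 3: \frac{43}{5} + \frac{46}{15} e_{1} - \frac{176}{15} e_{2} + \frac{2}{3} e_{3} - \frac{116}{15} e_{1} e_{2} - \frac{1}{30} e_{1} e_{3} - \frac{79}{30} e_{2} e_{3} - \frac{19}{4} e_{1} e_{2} e_{3}
Answer: \frac{43}{5} + \frac{46}{15} e_{1} - \frac{176}{15} e_{2} + \frac{2}{3} e_{3} - \frac{116}{15} e_{1} e_{2} - \frac{1}{30} e_{1} e_{3} - \frac{79}{30} e_{2} e_{3} - \frac{19}{4} e_{1} e_{2} e_{3}


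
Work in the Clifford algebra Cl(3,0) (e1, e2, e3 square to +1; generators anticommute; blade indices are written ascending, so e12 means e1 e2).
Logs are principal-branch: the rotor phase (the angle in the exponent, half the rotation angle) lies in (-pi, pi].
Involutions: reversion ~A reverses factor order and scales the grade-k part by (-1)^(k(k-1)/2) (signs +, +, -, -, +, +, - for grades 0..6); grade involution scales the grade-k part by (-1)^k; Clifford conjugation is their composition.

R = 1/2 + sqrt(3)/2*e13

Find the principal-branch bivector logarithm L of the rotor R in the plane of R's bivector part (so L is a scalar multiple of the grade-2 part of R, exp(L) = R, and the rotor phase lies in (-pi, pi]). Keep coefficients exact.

The scalar part of R is 1/2, and that scalar determines the rotor phase on the principal branch; recovering the unit plane as bivector-part over sine of the phase gives L = phase * plane.
Concretely: cos(phase) = 1/2 gives phase = ±pi/3, and since phase/sin(phase) is even the sign is immaterial: L = (phase/sin(phase)) * <R>_2 = (2*sqrt(3)*pi/9) * <R>_2.
Answer: pi/3*e13


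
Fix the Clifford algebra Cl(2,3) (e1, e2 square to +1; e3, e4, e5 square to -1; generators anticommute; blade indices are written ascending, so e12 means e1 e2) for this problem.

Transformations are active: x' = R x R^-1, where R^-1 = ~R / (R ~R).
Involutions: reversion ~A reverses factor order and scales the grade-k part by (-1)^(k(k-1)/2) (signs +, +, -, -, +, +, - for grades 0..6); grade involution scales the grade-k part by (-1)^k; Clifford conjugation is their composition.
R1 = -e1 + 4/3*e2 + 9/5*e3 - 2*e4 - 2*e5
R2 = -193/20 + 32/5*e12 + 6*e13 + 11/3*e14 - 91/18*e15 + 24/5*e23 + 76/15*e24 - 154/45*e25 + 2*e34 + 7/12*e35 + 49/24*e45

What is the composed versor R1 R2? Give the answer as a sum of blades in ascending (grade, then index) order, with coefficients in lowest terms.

Distribute over the terms of R1 (each basis-blade product reordered to ascending indices, repeated generators contracted through their squares):
(-e1) R2 = 193/20*e1 - 32/5*e2 - 6*e3 - 11/3*e4 + 91/18*e5 - 24/5*e123 - 76/15*e124 + 154/45*e125 - 2*e134 - 7/12*e135 - 49/24*e145
(4/3*e2) R2 = -128/15*e1 - 193/15*e2 + 32/5*e3 + 304/45*e4 - 616/135*e5 - 8*e123 - 44/9*e124 + 182/27*e125 + 8/3*e234 + 7/9*e235 + 49/18*e245
(9/5*e3) R2 = 54/5*e1 + 216/25*e2 - 1737/100*e3 - 18/5*e4 - 21/20*e5 + 288/25*e123 - 33/5*e134 + 91/10*e135 - 228/25*e234 + 154/25*e235 + 147/40*e345
(-2*e4) R2 = -22/3*e1 - 152/15*e2 - 4*e3 + 193/10*e4 + 49/12*e5 - 64/5*e124 - 12*e134 - 91/9*e145 - 48/5*e234 - 308/45*e245 + 7/6*e345
(-2*e5) R2 = 91/9*e1 + 308/45*e2 - 7/6*e3 - 49/12*e4 + 193/10*e5 - 64/5*e125 - 12*e135 - 22/3*e145 - 48/5*e235 - 152/15*e245 - 4*e345
Summing the partial products and collecting blades:
Answer: 529/36*e1 - 3131/225*e2 - 6641/300*e3 + 2647/180*e4 + 6163/270*e5 - 32/25*e123 - 1024/45*e124 - 356/135*e125 - 103/5*e134 - 209/60*e135 - 1403/72*e145 - 1204/75*e234 - 599/225*e235 - 1283/90*e245 + 101/120*e345


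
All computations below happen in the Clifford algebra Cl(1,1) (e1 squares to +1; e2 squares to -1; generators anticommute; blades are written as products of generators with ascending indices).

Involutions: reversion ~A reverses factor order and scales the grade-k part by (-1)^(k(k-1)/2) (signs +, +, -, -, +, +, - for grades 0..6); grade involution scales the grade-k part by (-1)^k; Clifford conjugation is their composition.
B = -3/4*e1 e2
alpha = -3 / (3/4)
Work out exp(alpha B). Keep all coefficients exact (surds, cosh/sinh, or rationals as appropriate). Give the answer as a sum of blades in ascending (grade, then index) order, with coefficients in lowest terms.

B^2 = (-3/4)^2*(e1 e2)^2 = 9/16*(+1) = 9/16 (a basis 2-blade squares to minus the product of its generators' squares).
B^2 = 9/16 — the positive square puts this in the hyperbolic regime; l = 3/4, alpha*l = -3, so exp(alpha B) = cosh(-3) + (sinh(-3)/(3/4))*B = cosh(3) + (-4*sinh(3)/3)*B.
Answer: cosh(3) + sinh(3)*e1 e2


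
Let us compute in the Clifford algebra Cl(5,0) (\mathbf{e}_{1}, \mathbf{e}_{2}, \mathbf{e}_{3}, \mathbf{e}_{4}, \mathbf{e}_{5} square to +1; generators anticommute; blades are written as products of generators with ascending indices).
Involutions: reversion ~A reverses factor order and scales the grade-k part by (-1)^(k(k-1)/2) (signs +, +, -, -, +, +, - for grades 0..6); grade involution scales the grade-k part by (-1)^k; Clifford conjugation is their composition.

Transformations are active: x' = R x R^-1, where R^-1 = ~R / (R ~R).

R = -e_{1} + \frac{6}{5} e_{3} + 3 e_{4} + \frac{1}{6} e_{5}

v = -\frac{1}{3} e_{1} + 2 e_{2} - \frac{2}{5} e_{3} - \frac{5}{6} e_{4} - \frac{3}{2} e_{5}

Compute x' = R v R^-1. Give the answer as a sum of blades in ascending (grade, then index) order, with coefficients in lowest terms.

~R = -e_{1} + \frac{6}{5} e_{3} + 3 e_{4} + \frac{1}{6} e_{5}, and R ~R = \frac{10321}{900}, so R^-1 = ~R / (\frac{10321}{900}).
R v = -\frac{869}{300} - 2 e_{1} e_{2} + \frac{4}{5} e_{1} e_{3} + \frac{11}{6} e_{1} e_{4} + \frac{14}{9} e_{1} e_{5} - \frac{12}{5} e_{2} e_{3} - 6 e_{2} e_{4} - \frac{1}{3} e_{2} e_{5} + \frac{1}{5} e_{3} e_{4} - \frac{26}{15} e_{3} e_{5} - \frac{157}{36} e_{4} e_{5}
Answer: \frac{25963}{30963} e_{1} - 2 e_{2} - \frac{10642}{51605} e_{3} - \frac{42247}{61926} e_{4} + \frac{29225}{20642} e_{5}


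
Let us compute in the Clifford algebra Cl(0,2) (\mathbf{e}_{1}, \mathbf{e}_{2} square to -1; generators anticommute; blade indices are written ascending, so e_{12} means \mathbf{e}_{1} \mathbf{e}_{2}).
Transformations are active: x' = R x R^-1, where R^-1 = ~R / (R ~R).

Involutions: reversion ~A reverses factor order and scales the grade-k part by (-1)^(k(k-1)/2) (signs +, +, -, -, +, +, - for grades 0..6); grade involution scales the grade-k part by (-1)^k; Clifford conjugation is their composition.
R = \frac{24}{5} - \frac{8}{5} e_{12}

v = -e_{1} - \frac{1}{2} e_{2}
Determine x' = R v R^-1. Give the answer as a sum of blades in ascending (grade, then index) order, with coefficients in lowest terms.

~R = \frac{24}{5} + \frac{8}{5} e_{12}, and R ~R = \frac{128}{5}, so R^-1 = ~R / (\frac{128}{5}).
R v = -\frac{28}{5} e_{1} - \frac{4}{5} e_{2}
Answer: -\frac{11}{10} e_{1} + \frac{1}{5} e_{2}


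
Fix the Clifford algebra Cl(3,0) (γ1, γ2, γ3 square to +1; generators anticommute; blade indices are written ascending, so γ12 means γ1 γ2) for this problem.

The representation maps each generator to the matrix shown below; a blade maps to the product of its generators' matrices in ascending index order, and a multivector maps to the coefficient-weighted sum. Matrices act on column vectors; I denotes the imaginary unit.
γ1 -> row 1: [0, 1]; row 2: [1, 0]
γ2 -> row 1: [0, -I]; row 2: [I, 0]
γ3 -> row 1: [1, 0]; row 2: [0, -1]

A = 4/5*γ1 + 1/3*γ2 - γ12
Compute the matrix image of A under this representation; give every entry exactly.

Bivector images (products of the table entries): rho(γ12) = rho(γ1)rho(γ2) = row 1: [I, 0]; row 2: [0, -I].
M = (4/5)*rho(γ1) + (1/3)*rho(γ2) + (-1)*rho(γ12), summed entrywise:
Answer: row 1: [-I, 4/5 - I/3]; row 2: [4/5 + I/3, I]


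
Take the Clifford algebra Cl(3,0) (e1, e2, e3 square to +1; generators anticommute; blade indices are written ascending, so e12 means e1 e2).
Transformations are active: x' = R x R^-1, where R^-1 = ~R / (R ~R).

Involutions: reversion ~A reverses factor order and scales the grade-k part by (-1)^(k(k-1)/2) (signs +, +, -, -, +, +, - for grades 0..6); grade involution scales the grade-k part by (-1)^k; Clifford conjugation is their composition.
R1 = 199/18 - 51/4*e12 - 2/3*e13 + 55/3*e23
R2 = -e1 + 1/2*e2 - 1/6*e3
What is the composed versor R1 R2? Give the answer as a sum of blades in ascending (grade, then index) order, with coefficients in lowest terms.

Distribute over the terms of R2 (each basis-blade product reordered to ascending indices, repeated generators contracted through their squares):
R1 (-e1) = -199/18*e1 - 51/4*e2 - 2/3*e3 - 55/3*e123
R1 (1/2*e2) = -51/8*e1 + 199/36*e2 - 55/6*e3 + 1/3*e123
R1 (-1/6*e3) = 1/9*e1 - 55/18*e2 - 199/108*e3 + 17/8*e123
Summing the partial products and collecting blades:
Answer: -1247/72*e1 - 185/18*e2 - 1261/108*e3 - 127/8*e123


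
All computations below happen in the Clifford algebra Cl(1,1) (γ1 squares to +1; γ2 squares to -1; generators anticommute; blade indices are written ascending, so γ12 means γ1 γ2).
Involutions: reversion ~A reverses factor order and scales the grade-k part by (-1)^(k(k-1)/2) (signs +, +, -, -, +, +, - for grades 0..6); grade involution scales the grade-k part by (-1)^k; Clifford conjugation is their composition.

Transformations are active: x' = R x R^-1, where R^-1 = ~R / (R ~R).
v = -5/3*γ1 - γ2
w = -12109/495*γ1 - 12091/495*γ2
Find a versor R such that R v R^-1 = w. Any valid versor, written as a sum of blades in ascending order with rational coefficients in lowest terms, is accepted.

Take R = v + w = -12934/495*γ1 - 12586/495*γ2. Because q(v) = q(w) = 16/9, conjugation by R sends v exactly to w.
Answer: -12934/495*γ1 - 12586/495*γ2


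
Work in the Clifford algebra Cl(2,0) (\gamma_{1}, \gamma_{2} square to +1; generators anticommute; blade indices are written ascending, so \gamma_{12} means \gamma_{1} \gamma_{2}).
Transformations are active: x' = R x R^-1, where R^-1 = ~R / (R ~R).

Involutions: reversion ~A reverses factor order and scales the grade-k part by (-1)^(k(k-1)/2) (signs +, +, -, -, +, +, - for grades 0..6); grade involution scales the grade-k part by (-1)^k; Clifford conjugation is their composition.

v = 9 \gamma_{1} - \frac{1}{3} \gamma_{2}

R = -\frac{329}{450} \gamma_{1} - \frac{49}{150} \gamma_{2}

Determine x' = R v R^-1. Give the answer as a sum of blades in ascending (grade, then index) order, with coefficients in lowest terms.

~R = -\frac{329}{450} \gamma_{1} - \frac{49}{150} \gamma_{2}, and R ~R = \frac{2597}{4050}, so R^-1 = ~R / (\frac{2597}{4050}).
R v = -\frac{1456}{225} + \frac{2149}{675} \gamma_{12}
Answer: \frac{7627}{1325} \gamma_{1} + \frac{27533}{3975} \gamma_{2}


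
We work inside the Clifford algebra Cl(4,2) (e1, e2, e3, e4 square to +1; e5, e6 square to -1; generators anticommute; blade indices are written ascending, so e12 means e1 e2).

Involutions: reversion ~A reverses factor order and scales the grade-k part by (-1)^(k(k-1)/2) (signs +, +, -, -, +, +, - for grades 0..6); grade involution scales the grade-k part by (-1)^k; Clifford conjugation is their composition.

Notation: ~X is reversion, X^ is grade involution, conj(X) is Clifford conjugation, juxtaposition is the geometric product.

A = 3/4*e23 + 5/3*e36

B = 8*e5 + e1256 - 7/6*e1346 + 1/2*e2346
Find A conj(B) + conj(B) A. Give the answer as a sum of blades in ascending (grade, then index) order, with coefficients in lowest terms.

first term: 35/18*e14 - 5/6*e24 - 3/8*e46 - 6*e235 + 40/3*e356 + 5/3*e1235 - 7/8*e1246 - 3/4*e1356
second term: 35/18*e14 - 5/6*e24 - 3/8*e46 - 6*e235 + 40/3*e356 - 5/3*e1235 + 7/8*e1246 + 3/4*e1356
Answer: 35/9*e14 - 5/3*e24 - 3/4*e46 - 12*e235 + 80/3*e356


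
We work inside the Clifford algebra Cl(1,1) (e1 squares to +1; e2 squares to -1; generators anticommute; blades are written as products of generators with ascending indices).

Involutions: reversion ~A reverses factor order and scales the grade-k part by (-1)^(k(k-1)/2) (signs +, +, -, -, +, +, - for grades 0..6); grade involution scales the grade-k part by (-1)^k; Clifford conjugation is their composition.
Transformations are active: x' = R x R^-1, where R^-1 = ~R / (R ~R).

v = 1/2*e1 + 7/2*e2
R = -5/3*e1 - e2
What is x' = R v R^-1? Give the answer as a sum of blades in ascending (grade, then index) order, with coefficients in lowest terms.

~R = -5/3*e1 - e2, and R ~R = 16/9, so R^-1 = ~R / (16/9).
R v = 8/3 - 16/3*e1 e2
Answer: -11/2*e1 - 13/2*e2


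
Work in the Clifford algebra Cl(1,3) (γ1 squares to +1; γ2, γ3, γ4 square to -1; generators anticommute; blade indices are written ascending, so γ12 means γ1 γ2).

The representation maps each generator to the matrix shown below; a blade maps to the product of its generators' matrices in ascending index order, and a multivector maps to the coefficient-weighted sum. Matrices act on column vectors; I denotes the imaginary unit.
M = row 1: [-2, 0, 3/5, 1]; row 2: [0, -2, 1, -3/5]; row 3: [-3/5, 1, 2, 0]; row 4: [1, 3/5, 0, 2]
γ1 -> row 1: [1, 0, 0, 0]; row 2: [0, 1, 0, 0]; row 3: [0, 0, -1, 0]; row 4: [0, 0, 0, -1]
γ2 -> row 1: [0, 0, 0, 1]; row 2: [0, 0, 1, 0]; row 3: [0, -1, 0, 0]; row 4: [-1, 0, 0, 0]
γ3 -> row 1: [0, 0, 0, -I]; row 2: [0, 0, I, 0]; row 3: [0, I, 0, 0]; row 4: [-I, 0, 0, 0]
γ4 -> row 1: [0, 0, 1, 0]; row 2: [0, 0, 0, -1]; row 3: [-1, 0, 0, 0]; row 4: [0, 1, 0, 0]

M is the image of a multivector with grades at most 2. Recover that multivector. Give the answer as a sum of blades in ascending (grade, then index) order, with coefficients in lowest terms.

Method: the blade images are trace-orthogonal — tr(rho(e_A) rho(e_B)^-1) = 4 if A = B and 0 otherwise — and rho(e_A)^-1 = (e_A)^2 * rho(e_A) with (e_A)^2 = +1 or -1, so the coefficient of e_A in the preimage is (e_A)^2 * tr(M rho(e_A))/4.
Nonzero projections over blades of grade <= 2: γ1: (γ1)^2 = +1, tr(M rho(γ1)) = -8, coefficient -2; γ4: (γ4)^2 = -1, tr(M rho(γ4)) = -12/5, coefficient 3/5; γ12: (γ12)^2 = +1, tr(M rho(γ12)) = 4, coefficient 1. Every other blade of grade <= 2 projects to 0.
Answer: -2*γ1 + 3/5*γ4 + γ12


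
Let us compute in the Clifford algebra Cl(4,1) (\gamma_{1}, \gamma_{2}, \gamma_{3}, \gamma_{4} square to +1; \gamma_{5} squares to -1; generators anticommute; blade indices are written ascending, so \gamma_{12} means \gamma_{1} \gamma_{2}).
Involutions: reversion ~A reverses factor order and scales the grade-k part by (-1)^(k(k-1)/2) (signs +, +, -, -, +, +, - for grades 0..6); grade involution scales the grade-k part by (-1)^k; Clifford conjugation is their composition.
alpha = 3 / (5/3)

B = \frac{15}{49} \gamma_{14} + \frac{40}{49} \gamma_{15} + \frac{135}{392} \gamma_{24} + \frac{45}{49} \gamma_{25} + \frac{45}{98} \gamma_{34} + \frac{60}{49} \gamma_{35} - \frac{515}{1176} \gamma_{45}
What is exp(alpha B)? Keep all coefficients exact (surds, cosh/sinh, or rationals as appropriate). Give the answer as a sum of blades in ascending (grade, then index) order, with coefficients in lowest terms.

B^2 term by term: the squares give (\frac{15}{49})^2*(\gamma_{14})^2 + (\frac{40}{49})^2*(\gamma_{15})^2 + (\frac{135}{392})^2*(\gamma_{24})^2 + (\frac{45}{49})^2*(\gamma_{25})^2 + (\frac{45}{98})^2*(\gamma_{34})^2 + (\frac{60}{49})^2*(\gamma_{35})^2 + (-\frac{515}{1176})^2*(\gamma_{45})^2 = \frac{225}{2401}*(-1) + \frac{1600}{2401}*(+1) + \frac{18225}{153664}*(-1) + \frac{2025}{2401}*(+1) + \frac{2025}{9604}*(-1) + \frac{3600}{2401}*(+1) + \frac{265225}{1382976}*(+1) = \frac{25}{9} (each basis 2-blade squares to minus the product of its generators' squares); cross terms between blades sharing an index anticommute and cancel; the commuting (index-disjoint) pairs give grade-4 terms 2*c*c'*(blade product), which cancel blade by blade — \gamma_{1245}: -\frac{1350}{2401} + \frac{1350}{2401} = 0; \gamma_{1345}: -\frac{1800}{2401} + \frac{1800}{2401} = 0; \gamma_{2345}: -\frac{2025}{2401} + \frac{2025}{2401} = 0 — confirming B is simple. So B^2 = \frac{25}{9}.
B^2 = \frac{25}{9} — a positive square means the series sums to a boost: l = \frac{5}{3}, alpha*l = 3, so exp(alpha B) = cosh(3) + (sinh(3)/(\frac{5}{3}))*B = \cosh{\left(3 \right)} + (\frac{3 \sinh{\left(3 \right)}}{5})*B.
Answer: \cosh{\left(3 \right)} + \frac{9 \sinh{\left(3 \right)}}{49} \gamma_{14} + \frac{24 \sinh{\left(3 \right)}}{49} \gamma_{15} + \frac{81 \sinh{\left(3 \right)}}{392} \gamma_{24} + \frac{27 \sinh{\left(3 \right)}}{49} \gamma_{25} + \frac{27 \sinh{\left(3 \right)}}{98} \gamma_{34} + \frac{36 \sinh{\left(3 \right)}}{49} \gamma_{35} - \frac{103 \sinh{\left(3 \right)}}{392} \gamma_{45}
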